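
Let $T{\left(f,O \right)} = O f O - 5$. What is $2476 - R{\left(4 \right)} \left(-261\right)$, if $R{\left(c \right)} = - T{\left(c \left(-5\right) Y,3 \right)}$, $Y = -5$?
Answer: $-231119$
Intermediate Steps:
$T{\left(f,O \right)} = -5 + f O^{2}$ ($T{\left(f,O \right)} = f O^{2} - 5 = -5 + f O^{2}$)
$R{\left(c \right)} = 5 - 225 c$ ($R{\left(c \right)} = - (-5 + c \left(-5\right) \left(-5\right) 3^{2}) = - (-5 + - 5 c \left(-5\right) 9) = - (-5 + 25 c 9) = - (-5 + 225 c) = 5 - 225 c$)
$2476 - R{\left(4 \right)} \left(-261\right) = 2476 - \left(5 - 900\right) \left(-261\right) = 2476 - \left(-895\right) \left(-261\right) = 2476 - 233595 = -231119$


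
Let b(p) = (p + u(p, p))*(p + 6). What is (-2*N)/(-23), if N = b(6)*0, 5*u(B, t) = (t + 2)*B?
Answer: 0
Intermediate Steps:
u(B, t) = B*(2 + t)/5 (u(B, t) = ((t + 2)*B)/5 = ((2 + t)*B)/5 = (B*(2 + t))/5 = B*(2 + t)/5)
b(p) = (6 + p)*(p + p*(2 + p)/5) (b(p) = (p + p*(2 + p)/5)*(p + 6) = (p + p*(2 + p)/5)*(6 + p) = (6 + p)*(p + p*(2 + p)/5))
N = 0 (N = ((1/5)*6*(42 + 6**2 + 13*6))*0 = ((1/5)*6*(42 + 36 + 78))*0 = ((1/5)*6*156)*0 = (936/5)*0 = 0)
(-2*N)/(-23) = (-2*0)/(-23) = -1/23*0 = 0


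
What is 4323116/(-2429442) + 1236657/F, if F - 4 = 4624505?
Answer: -2831317065775/1872496065663 ≈ -1.5121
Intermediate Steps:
F = 4624509 (F = 4 + 4624505 = 4624509)
4323116/(-2429442) + 1236657/F = 4323116/(-2429442) + 1236657/4624509 = 4323116*(-1/2429442) + 1236657*(1/4624509) = -2161558/1214721 + 412219/1541503 = -2831317065775/1872496065663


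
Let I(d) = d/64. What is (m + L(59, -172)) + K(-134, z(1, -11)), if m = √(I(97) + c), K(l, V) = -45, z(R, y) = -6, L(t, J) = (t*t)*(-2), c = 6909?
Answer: -7007 + 13*√2617/8 ≈ -6923.9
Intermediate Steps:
I(d) = d/64 (I(d) = d*(1/64) = d/64)
L(t, J) = -2*t² (L(t, J) = t²*(-2) = -2*t²)
m = 13*√2617/8 (m = √((1/64)*97 + 6909) = √(97/64 + 6909) = √(442273/64) = 13*√2617/8 ≈ 83.130)
(m + L(59, -172)) + K(-134, z(1, -11)) = (13*√2617/8 - 2*59²) - 45 = (13*√2617/8 - 2*3481) - 45 = (13*√2617/8 - 6962) - 45 = (-6962 + 13*√2617/8) - 45 = -7007 + 13*√2617/8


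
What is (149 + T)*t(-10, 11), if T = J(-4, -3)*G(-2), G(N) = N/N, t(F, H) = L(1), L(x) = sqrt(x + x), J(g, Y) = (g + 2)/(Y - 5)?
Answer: 597*sqrt(2)/4 ≈ 211.07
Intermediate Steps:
J(g, Y) = (2 + g)/(-5 + Y)
L(x) = sqrt(2)*sqrt(x) (L(x) = sqrt(2*x) = sqrt(2)*sqrt(x))
t(F, H) = sqrt(2) (t(F, H) = sqrt(2)*sqrt(1) = sqrt(2)*1 = sqrt(2))
G(N) = 1
T = 1/4 (T = ((2 - 4)/(-5 - 3))*1 = (-2/(-8))*1 = -1/8*(-2)*1 = (1/4)*1 = 1/4 ≈ 0.25000)
(149 + T)*t(-10, 11) = (149 + 1/4)*sqrt(2) = 597*sqrt(2)/4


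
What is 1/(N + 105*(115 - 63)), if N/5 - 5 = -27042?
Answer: -1/129725 ≈ -7.7086e-6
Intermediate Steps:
N = -135185 (N = 25 + 5*(-27042) = 25 - 135210 = -135185)
1/(N + 105*(115 - 63)) = 1/(-135185 + 105*(115 - 63)) = 1/(-135185 + 105*52) = 1/(-135185 + 5460) = 1/(-129725) = -1/129725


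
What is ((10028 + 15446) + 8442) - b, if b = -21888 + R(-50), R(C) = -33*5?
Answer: 55969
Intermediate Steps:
R(C) = -165
b = -22053 (b = -21888 - 165 = -22053)
((10028 + 15446) + 8442) - b = ((10028 + 15446) + 8442) - 1*(-22053) = (25474 + 8442) + 22053 = 33916 + 22053 = 55969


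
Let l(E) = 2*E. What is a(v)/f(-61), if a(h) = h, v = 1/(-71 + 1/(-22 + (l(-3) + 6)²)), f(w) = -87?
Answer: 22/135981 ≈ 0.00016179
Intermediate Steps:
v = -22/1563 (v = 1/(-71 + 1/(-22 + (2*(-3) + 6)²)) = 1/(-71 + 1/(-22 + (-6 + 6)²)) = 1/(-71 + 1/(-22 + 0²)) = 1/(-71 + 1/(-22 + 0)) = 1/(-71 + 1/(-22)) = 1/(-71 - 1/22) = 1/(-1563/22) = -22/1563 ≈ -0.014075)
a(v)/f(-61) = -22/1563/(-87) = -22/1563*(-1/87) = 22/135981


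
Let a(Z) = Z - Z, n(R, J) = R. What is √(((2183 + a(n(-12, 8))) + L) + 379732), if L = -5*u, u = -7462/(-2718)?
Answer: √78369578330/453 ≈ 617.98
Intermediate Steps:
a(Z) = 0
u = 3731/1359 (u = -7462*(-1/2718) = 3731/1359 ≈ 2.7454)
L = -18655/1359 (L = -5*3731/1359 = -18655/1359 ≈ -13.727)
√(((2183 + a(n(-12, 8))) + L) + 379732) = √(((2183 + 0) - 18655/1359) + 379732) = √((2183 - 18655/1359) + 379732) = √(2948042/1359 + 379732) = √(519003830/1359) = √78369578330/453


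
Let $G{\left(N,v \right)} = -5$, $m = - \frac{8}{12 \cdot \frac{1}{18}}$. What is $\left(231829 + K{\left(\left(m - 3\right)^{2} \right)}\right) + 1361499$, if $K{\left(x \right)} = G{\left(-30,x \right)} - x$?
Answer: $1593098$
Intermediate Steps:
$m = -12$ ($m = - \frac{8}{12 \cdot \frac{1}{18}} = - \frac{8}{\frac{2}{3}} = \left(-8\right) \frac{3}{2} = -12$)
$K{\left(x \right)} = -5 - x$
$\left(231829 + K{\left(\left(m - 3\right)^{2} \right)}\right) + 1361499 = \left(231829 - \left(5 + \left(-12 - 3\right)^{2}\right)\right) + 1361499 = \left(231829 - 230\right) + 1361499 = 231599 + 1361499 = 1593098$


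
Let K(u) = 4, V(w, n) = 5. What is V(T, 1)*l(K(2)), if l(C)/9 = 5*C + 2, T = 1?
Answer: 990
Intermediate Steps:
l(C) = 18 + 45*C (l(C) = 9*(5*C + 2) = 9*(2 + 5*C) = 18 + 45*C)
V(T, 1)*l(K(2)) = 5*(18 + 45*4) = 5*(18 + 180) = 5*198 = 990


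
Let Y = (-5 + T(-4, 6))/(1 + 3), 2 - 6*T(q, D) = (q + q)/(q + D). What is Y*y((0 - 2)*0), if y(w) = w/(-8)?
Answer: 0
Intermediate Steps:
T(q, D) = 1/3 - q/(3*(D + q)) (T(q, D) = 1/3 - (q + q)/(6*(q + D)) = 1/3 - 2*q/(6*(D + q)) = 1/3 - q/(3*(D + q)))
Y = -1 (Y = (-5 + (1/3)*6/(6 - 4))/(1 + 3) = (-5 + (1/3)*6/2)/4 = (-5 + (1/3)*6*(1/2))*(1/4) = (-5 + 1)*(1/4) = -4*1/4 = -1)
y(w) = -w/8 (y(w) = w*(-1/8) = -w/8)
Y*y((0 - 2)*0) = -(-1)*(0 - 2)*0/8 = -(-1)*(-2*0)/8 = -(-1)*0/8 = -1*0 = 0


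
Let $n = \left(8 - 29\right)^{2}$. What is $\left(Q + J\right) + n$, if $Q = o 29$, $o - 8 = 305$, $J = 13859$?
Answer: $23377$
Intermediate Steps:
$o = 313$ ($o = 8 + 305 = 313$)
$Q = 9077$ ($Q = 313 \cdot 29 = 9077$)
$n = 441$ ($n = \left(-21\right)^{2} = 441$)
$\left(Q + J\right) + n = \left(9077 + 13859\right) + 441 = 22936 + 441 = 23377$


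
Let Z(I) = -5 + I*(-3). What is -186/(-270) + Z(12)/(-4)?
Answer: 1969/180 ≈ 10.939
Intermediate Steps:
Z(I) = -5 - 3*I
-186/(-270) + Z(12)/(-4) = -186/(-270) + (-5 - 3*12)/(-4) = -186*(-1/270) + (-5 - 36)*(-¼) = 31/45 - 41*(-¼) = 31/45 + 41/4 = 1969/180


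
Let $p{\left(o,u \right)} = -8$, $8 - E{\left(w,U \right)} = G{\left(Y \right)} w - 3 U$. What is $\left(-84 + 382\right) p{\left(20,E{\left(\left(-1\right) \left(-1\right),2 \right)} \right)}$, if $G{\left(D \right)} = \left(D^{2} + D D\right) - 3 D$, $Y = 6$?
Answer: $-2384$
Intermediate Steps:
$G{\left(D \right)} = - 3 D + 2 D^{2}$ ($G{\left(D \right)} = \left(D^{2} + D^{2}\right) - 3 D = 2 D^{2} - 3 D = - 3 D + 2 D^{2}$)
$E{\left(w,U \right)} = 8 - 54 w + 3 U$ ($E{\left(w,U \right)} = 8 - \left(6 \left(-3 + 2 \cdot 6\right) w - 3 U\right) = 8 - \left(6 \left(-3 + 12\right) w - 3 U\right) = 8 - \left(6 \cdot 9 w - 3 U\right) = 8 - \left(54 w - 3 U\right) = 8 - \left(- 3 U + 54 w\right) = 8 + \left(- 54 w + 3 U\right) = 8 - 54 w + 3 U$)
$\left(-84 + 382\right) p{\left(20,E{\left(\left(-1\right) \left(-1\right),2 \right)} \right)} = \left(-84 + 382\right) \left(-8\right) = 298 \left(-8\right) = -2384$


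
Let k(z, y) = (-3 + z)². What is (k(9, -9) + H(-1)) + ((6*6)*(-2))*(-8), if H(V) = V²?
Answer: 613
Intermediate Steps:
(k(9, -9) + H(-1)) + ((6*6)*(-2))*(-8) = ((-3 + 9)² + (-1)²) + ((6*6)*(-2))*(-8) = (6² + 1) + (36*(-2))*(-8) = (36 + 1) - 72*(-8) = 37 + 576 = 613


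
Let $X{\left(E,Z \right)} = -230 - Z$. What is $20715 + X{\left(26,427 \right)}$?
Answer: $20058$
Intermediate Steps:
$20715 + X{\left(26,427 \right)} = 20715 - 657 = 20058$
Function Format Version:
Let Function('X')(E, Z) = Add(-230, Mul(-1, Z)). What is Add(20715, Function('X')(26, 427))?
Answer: 20058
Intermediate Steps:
Add(20715, Function('X')(26, 427)) = Add(20715, Add(-230, Mul(-1, 427))) = Add(20715, Add(-230, -427)) = Add(20715, -657) = 20058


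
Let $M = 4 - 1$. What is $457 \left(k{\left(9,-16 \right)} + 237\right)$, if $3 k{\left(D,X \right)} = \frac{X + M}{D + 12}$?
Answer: $\frac{6817526}{63} \approx 1.0821 \cdot 10^{5}$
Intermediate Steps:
$M = 3$ ($M = 4 - 1 = 3$)
$k{\left(D,X \right)} = \frac{3 + X}{3 \left(12 + D\right)}$ ($k{\left(D,X \right)} = \frac{\left(X + 3\right) \frac{1}{D + 12}}{3} = \frac{\left(3 + X\right) \frac{1}{12 + D}}{3} = \frac{\frac{1}{12 + D} \left(3 + X\right)}{3} = \frac{3 + X}{3 \left(12 + D\right)}$)
$457 \left(k{\left(9,-16 \right)} + 237\right) = 457 \left(\frac{3 - 16}{3 \left(12 + 9\right)} + 237\right) = 457 \left(\frac{1}{3} \cdot \frac{1}{21} \left(-13\right) + 237\right) = 457 \left(- \frac{13}{63} + 237\right) = 457 \cdot \frac{14918}{63} = \frac{6817526}{63}$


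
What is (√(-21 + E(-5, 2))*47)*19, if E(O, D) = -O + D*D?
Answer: 1786*I*√3 ≈ 3093.4*I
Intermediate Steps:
E(O, D) = D² - O (E(O, D) = -O + D² = D² - O)
(√(-21 + E(-5, 2))*47)*19 = (√(-21 + (2² - 1*(-5)))*47)*19 = (√(-21 + (4 + 5))*47)*19 = (√(-21 + 9)*47)*19 = (√(-12)*47)*19 = ((2*I*√3)*47)*19 = (94*I*√3)*19 = 1786*I*√3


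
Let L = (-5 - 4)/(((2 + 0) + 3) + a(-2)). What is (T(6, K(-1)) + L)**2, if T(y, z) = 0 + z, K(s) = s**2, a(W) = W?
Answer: 4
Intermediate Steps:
T(y, z) = z
L = -3 (L = (-5 - 4)/(((2 + 0) + 3) - 2) = -9/((2 + 3) - 2) = -9/(5 - 2) = -9/3 = -9*1/3 = -3)
(T(6, K(-1)) + L)**2 = ((-1)**2 - 3)**2 = (1 - 3)**2 = (-2)**2 = 4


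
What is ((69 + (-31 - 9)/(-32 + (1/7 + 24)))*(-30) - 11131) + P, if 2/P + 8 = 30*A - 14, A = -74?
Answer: -164664822/12331 ≈ -13354.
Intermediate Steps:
P = -1/1121 (P = 2/(-8 + (30*(-74) - 14)) = 2/(-8 + (-2220 - 14)) = 2/(-8 - 2234) = 2/(-2242) = 2*(-1/2242) = -1/1121 ≈ -0.00089206)
((69 + (-31 - 9)/(-32 + (1/7 + 24)))*(-30) - 11131) + P = ((69 + (-31 - 9)/(-32 + (1/7 + 24)))*(-30) - 11131) - 1/1121 = ((69 - 40/(-32 + (1/7 + 24)))*(-30) - 11131) - 1/1121 = ((69 - 40/(-32 + 169/7))*(-30) - 11131) - 1/1121 = ((69 - 40/(-55/7))*(-30) - 11131) - 1/1121 = ((69 - 40*(-7/55))*(-30) - 11131) - 1/1121 = ((69 + 56/11)*(-30) - 11131) - 1/1121 = ((815/11)*(-30) - 11131) - 1/1121 = (-24450/11 - 11131) - 1/1121 = -146891/11 - 1/1121 = -164664822/12331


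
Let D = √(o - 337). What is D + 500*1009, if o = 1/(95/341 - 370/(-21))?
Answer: 504500 + 2*I*√1383683566315/128165 ≈ 5.045e+5 + 18.356*I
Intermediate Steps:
o = 7161/128165 (o = 1/(95*(1/341) - 370*(-1/21)) = 1/(95/341 + 370/21) = 1/(128165/7161) = 7161/128165 ≈ 0.055873)
D = 2*I*√1383683566315/128165 (D = √(7161/128165 - 337) = √(-43184444/128165) = 2*I*√1383683566315/128165 ≈ 18.356*I)
D + 500*1009 = 2*I*√1383683566315/128165 + 500*1009 = 2*I*√1383683566315/128165 + 504500 = 504500 + 2*I*√1383683566315/128165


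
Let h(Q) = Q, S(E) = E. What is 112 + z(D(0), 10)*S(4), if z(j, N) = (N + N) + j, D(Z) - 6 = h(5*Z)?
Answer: 216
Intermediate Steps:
D(Z) = 6 + 5*Z
z(j, N) = j + 2*N (z(j, N) = 2*N + j = j + 2*N)
112 + z(D(0), 10)*S(4) = 112 + ((6 + 5*0) + 2*10)*4 = 112 + ((6 + 0) + 20)*4 = 112 + (6 + 20)*4 = 112 + 26*4 = 112 + 104 = 216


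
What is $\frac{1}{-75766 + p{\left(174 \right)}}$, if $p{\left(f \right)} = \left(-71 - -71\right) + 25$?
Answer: $- \frac{1}{75741} \approx -1.3203 \cdot 10^{-5}$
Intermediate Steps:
$p{\left(f \right)} = 25$ ($p{\left(f \right)} = \left(-71 + 71\right) + 25 = 0 + 25 = 25$)
$\frac{1}{-75766 + p{\left(174 \right)}} = \frac{1}{-75766 + 25} = \frac{1}{-75741} = - \frac{1}{75741}$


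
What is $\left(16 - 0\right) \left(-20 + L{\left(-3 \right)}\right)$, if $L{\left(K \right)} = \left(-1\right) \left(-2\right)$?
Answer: $-288$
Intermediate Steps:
$L{\left(K \right)} = 2$
$\left(16 - 0\right) \left(-20 + L{\left(-3 \right)}\right) = \left(16 - 0\right) \left(-20 + 2\right) = \left(16 + 0\right) \left(-18\right) = 16 \left(-18\right) = -288$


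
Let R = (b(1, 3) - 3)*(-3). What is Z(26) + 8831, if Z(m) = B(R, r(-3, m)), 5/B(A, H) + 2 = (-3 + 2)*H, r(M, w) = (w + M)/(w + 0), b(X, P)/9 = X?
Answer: 132439/15 ≈ 8829.3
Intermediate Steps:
b(X, P) = 9*X
r(M, w) = (M + w)/w
R = -18 (R = (9*1 - 3)*(-3) = (9 - 3)*(-3) = 6*(-3) = -18)
B(A, H) = 5/(-2 - H) (B(A, H) = 5/(-2 + (-3 + 2)*H) = 5/(-2 - H))
Z(m) = -5/(2 + (-3 + m)/m)
Z(26) + 8831 = -5*26/(-3 + 3*26) + 8831 = -5*26/(-3 + 78) + 8831 = -5*26/75 + 8831 = -5*26*1/75 + 8831 = -26/15 + 8831 = 132439/15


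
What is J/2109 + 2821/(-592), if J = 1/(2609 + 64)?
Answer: -429810365/90197712 ≈ -4.7652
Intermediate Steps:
J = 1/2673 ≈ 0.00037411
J/2109 + 2821/(-592) = (1/2673)/2109 + 2821/(-592) = (1/2673)*(1/2109) + 2821*(-1/592) = 1/5637357 - 2821/592 = -429810365/90197712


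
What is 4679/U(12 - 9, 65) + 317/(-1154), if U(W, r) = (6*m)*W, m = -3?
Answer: -1354171/15579 ≈ -86.923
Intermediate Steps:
U(W, r) = -18*W (U(W, r) = (6*(-3))*W = -18*W)
4679/U(12 - 9, 65) + 317/(-1154) = 4679/((-18*(12 - 9))) + 317/(-1154) = 4679/((-18*3)) + 317*(-1/1154) = 4679/(-54) - 317/1154 = 4679*(-1/54) - 317/1154 = -4679/54 - 317/1154 = -1354171/15579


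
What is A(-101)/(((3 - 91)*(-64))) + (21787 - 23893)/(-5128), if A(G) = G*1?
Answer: 1417883/3610112 ≈ 0.39275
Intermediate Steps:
A(G) = G
A(-101)/(((3 - 91)*(-64))) + (21787 - 23893)/(-5128) = -101*(-1/(64*(3 - 91))) + (21787 - 23893)/(-5128) = -101/((-88*(-64))) - 2106*(-1/5128) = -101/5632 + 1053/2564 = 1417883/3610112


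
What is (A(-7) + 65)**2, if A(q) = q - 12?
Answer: 2116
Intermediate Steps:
A(q) = -12 + q
(A(-7) + 65)**2 = ((-12 - 7) + 65)**2 = (-19 + 65)**2 = 46**2 = 2116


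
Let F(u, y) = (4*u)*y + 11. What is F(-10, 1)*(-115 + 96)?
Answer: 551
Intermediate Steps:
F(u, y) = 11 + 4*u*y (F(u, y) = 4*u*y + 11 = 11 + 4*u*y)
F(-10, 1)*(-115 + 96) = (11 + 4*(-10)*1)*(-115 + 96) = (11 - 40)*(-19) = -29*(-19) = 551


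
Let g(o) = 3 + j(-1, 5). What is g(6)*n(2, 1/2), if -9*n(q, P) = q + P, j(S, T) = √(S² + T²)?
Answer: -⅚ - 5*√26/18 ≈ -2.2497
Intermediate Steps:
n(q, P) = -P/9 - q/9 (n(q, P) = -(q + P)/9 = -(P + q)/9 = -P/9 - q/9)
g(o) = 3 + √26 (g(o) = 3 + √((-1)² + 5²) = 3 + √(1 + 25) = 3 + √26)
g(6)*n(2, 1/2) = (3 + √26)*(-⅑/2 - ⅑*2) = (3 + √26)*(-⅑*½ - 2/9) = (3 + √26)*(-1/18 - 2/9) = (3 + √26)*(-5/18) = -⅚ - 5*√26/18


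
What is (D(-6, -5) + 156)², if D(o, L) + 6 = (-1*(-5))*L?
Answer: 15625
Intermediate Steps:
D(o, L) = -6 + 5*L (D(o, L) = -6 + (-1*(-5))*L = -6 + 5*L)
(D(-6, -5) + 156)² = ((-6 + 5*(-5)) + 156)² = ((-6 - 25) + 156)² = (-31 + 156)² = 125² = 15625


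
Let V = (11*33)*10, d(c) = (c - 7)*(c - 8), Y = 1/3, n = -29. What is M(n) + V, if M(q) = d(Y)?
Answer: 33130/9 ≈ 3681.1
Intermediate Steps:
Y = ⅓ ≈ 0.33333
d(c) = (-8 + c)*(-7 + c) (d(c) = (-7 + c)*(-8 + c) = (-8 + c)*(-7 + c))
M(q) = 460/9 (M(q) = 56 + (⅓)² - 15*⅓ = 56 + ⅑ - 5 = 460/9)
V = 3630 (V = 363*10 = 3630)
M(n) + V = 460/9 + 3630 = 33130/9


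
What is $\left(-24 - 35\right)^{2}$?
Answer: $3481$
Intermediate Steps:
$\left(-24 - 35\right)^{2} = \left(-59\right)^{2} = 3481$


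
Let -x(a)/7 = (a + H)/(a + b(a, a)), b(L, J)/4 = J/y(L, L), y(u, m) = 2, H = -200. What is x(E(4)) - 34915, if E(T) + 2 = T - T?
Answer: -105452/3 ≈ -35151.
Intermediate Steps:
E(T) = -2 (E(T) = -2 + (T - T) = -2 + 0 = -2)
b(L, J) = 2*J (b(L, J) = 4*(J/2) = 2*J)
x(a) = -7*(-200 + a)/(3*a) (x(a) = -7*(a - 200)/(a + 2*a) = -7*(-200 + a)/(3*a))
x(E(4)) - 34915 = (7/3)*(200 - 1*(-2))/(-2) - 34915 = (7/3)*(-½)*(200 + 2) - 34915 = (7/3)*(-½)*202 - 34915 = -707/3 - 34915 = -105452/3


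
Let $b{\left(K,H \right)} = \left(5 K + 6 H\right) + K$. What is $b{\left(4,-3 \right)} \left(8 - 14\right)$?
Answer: $-36$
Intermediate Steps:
$b{\left(K,H \right)} = 6 H + 6 K$
$b{\left(4,-3 \right)} \left(8 - 14\right) = \left(6 \left(-3\right) + 6 \cdot 4\right) \left(8 - 14\right) = \left(-18 + 24\right) \left(8 - 14\right) = 6 \left(-6\right) = -36$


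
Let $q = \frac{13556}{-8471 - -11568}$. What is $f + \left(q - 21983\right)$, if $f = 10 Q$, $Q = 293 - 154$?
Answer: $- \frac{63762965}{3097} \approx -20589.0$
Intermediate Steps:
$Q = 139$
$q = \frac{13556}{3097}$ ($q = \frac{13556}{-8471 + 11568} = \frac{13556}{3097} \approx 4.3771$)
$f = 1390$ ($f = 10 \cdot 139 = 1390$)
$f + \left(q - 21983\right) = 1390 + \left(\frac{13556}{3097} - 21983\right) = 1390 - \frac{68067795}{3097} = - \frac{63762965}{3097}$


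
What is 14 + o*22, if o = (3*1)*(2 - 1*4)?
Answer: -118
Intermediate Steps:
o = -6 (o = 3*(2 - 4) = 3*(-2) = -6)
14 + o*22 = 14 - 6*22 = 14 - 132 = -118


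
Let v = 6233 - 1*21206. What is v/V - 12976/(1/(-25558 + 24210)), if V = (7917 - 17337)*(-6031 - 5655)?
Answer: 641839231372929/36694040 ≈ 1.7492e+7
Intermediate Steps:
v = -14973 (v = 6233 - 21206 = -14973)
V = 110082120 (V = -9420*(-11686) = 110082120)
v/V - 12976/(1/(-25558 + 24210)) = -14973/110082120 - 12976/(1/(-25558 + 24210)) = -14973*1/110082120 - 12976/(1/(-1348)) = -4991/36694040 - 12976/(-1/1348) = -4991/36694040 - 12976*(-1348) = -4991/36694040 + 17491648 = 641839231372929/36694040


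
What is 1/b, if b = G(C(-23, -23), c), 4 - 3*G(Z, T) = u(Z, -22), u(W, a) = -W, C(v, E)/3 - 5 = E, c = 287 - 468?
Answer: -3/50 ≈ -0.060000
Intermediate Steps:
c = -181
C(v, E) = 15 + 3*E
G(Z, T) = 4/3 + Z/3 (G(Z, T) = 4/3 - (-1)*Z/3 = 4/3 + Z/3)
b = -50/3 (b = 4/3 + (15 + 3*(-23))/3 = 4/3 + (15 - 69)/3 = 4/3 + (⅓)*(-54) = 4/3 - 18 = -50/3 ≈ -16.667)
1/b = 1/(-50/3) = -3/50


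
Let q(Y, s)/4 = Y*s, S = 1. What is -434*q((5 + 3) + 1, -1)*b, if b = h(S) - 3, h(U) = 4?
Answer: 15624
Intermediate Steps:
b = 1 (b = 4 - 3 = 1)
q(Y, s) = 4*Y*s (q(Y, s) = 4*(Y*s) = 4*Y*s)
-434*q((5 + 3) + 1, -1)*b = -434*4*((5 + 3) + 1)*(-1) = -434*4*(8 + 1)*(-1) = -434*4*9*(-1) = -(-15624) = -434*(-36) = 15624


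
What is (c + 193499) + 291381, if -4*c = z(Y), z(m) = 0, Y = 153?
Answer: 484880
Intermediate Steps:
c = 0 (c = -¼*0 = 0)
(c + 193499) + 291381 = (0 + 193499) + 291381 = 193499 + 291381 = 484880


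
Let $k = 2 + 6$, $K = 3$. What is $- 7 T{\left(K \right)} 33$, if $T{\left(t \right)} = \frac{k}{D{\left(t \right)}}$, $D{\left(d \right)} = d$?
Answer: $-616$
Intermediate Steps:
$k = 8$
$T{\left(t \right)} = \frac{8}{t}$ ($T{\left(t \right)} = \frac{1}{t} 8 = \frac{8}{t}$)
$- 7 T{\left(K \right)} 33 = - 7 \cdot \frac{8}{3} \cdot 33 = - 7 \cdot 8 \cdot \frac{1}{3} \cdot 33 = \left(-7\right) \frac{8}{3} \cdot 33 = \left(- \frac{56}{3}\right) 33 = -616$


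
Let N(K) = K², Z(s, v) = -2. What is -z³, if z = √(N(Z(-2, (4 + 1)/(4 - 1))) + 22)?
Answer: -26*√26 ≈ -132.57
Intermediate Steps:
z = √26 (z = √((-2)² + 22) = √(4 + 22) = √26 ≈ 5.0990)
-z³ = -(√26)³ = -26*√26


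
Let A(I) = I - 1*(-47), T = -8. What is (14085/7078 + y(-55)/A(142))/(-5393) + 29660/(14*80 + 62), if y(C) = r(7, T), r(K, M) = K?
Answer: 5094694346899/203035027626 ≈ 25.093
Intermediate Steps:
y(C) = 7
A(I) = 47 + I (A(I) = I + 47 = 47 + I)
(14085/7078 + y(-55)/A(142))/(-5393) + 29660/(14*80 + 62) = (14085/7078 + 7/(47 + 142))/(-5393) + 29660/(14*80 + 62) = (14085*(1/7078) + 7/189)*(-1/5393) + 29660/(1120 + 62) = (14085/7078 + 7*(1/189))*(-1/5393) + 29660/1182 = (14085/7078 + 1/27)*(-1/5393) + 29660*(1/1182) = (387373/191106)*(-1/5393) + 14830/591 = -387373/1030634658 + 14830/591 = 5094694346899/203035027626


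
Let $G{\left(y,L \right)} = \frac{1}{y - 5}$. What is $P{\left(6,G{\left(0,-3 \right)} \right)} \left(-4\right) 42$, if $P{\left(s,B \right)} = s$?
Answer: $-1008$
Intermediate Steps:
$G{\left(y,L \right)} = \frac{1}{-5 + y}$
$P{\left(6,G{\left(0,-3 \right)} \right)} \left(-4\right) 42 = 6 \left(-4\right) 42 = \left(-24\right) 42 = -1008$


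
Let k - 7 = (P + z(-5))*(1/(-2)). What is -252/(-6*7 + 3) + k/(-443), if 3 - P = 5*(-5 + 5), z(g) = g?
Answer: 37108/5759 ≈ 6.4435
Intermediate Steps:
P = 3 (P = 3 - 5*(-5 + 5) = 3 - 5*0 = 3 - 1*0 = 3 + 0 = 3)
k = 8 (k = 7 + (3 - 5)*(1/(-2)) = 7 - 2*(-1)/2 = 7 - 2*(-1/2) = 7 + 1 = 8)
-252/(-6*7 + 3) + k/(-443) = -252/(-6*7 + 3) + 8/(-443) = -252/(-42 + 3) + 8*(-1/443) = -252/(-39) - 8/443 = -252*(-1/39) - 8/443 = 84/13 - 8/443 = 37108/5759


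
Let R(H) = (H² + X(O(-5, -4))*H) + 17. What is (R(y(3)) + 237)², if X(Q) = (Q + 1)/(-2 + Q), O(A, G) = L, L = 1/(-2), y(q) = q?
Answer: 1721344/25 ≈ 68854.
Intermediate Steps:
L = -½ ≈ -0.50000
O(A, G) = -½
X(Q) = (1 + Q)/(-2 + Q)
R(H) = 17 + H² - H/5 (R(H) = (H² + ((1 - ½)/(-2 - ½))*H) + 17 = (H² + ((½)/(-5/2))*H) + 17 = (H² + (-⅖*½)*H) + 17 = (H² - H/5) + 17 = 17 + H² - H/5)
(R(y(3)) + 237)² = ((17 + 3² - ⅕*3) + 237)² = ((17 + 9 - ⅗) + 237)² = (127/5 + 237)² = (1312/5)² = 1721344/25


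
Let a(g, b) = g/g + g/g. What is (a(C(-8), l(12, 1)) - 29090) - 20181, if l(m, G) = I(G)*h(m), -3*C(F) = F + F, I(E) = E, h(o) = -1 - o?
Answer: -49269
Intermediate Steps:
C(F) = -2*F/3 (C(F) = -(F + F)/3 = -2*F/3)
l(m, G) = G*(-1 - m)
a(g, b) = 2 (a(g, b) = 1 + 1 = 2)
(a(C(-8), l(12, 1)) - 29090) - 20181 = (2 - 29090) - 20181 = -29088 - 20181 = -49269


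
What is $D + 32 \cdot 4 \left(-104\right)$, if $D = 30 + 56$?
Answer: $-13226$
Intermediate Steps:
$D = 86$
$D + 32 \cdot 4 \left(-104\right) = 86 + 32 \cdot 4 \left(-104\right) = 86 + 128 \left(-104\right) = 86 - 13312 = -13226$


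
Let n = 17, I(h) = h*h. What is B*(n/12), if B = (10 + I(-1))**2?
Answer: 2057/12 ≈ 171.42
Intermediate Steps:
I(h) = h**2
B = 121 (B = (10 + (-1)**2)**2 = (10 + 1)**2 = 11**2 = 121)
B*(n/12) = 121*(17/12) = 2057/12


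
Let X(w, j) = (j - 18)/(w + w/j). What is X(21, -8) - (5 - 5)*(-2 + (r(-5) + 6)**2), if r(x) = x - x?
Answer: -208/147 ≈ -1.4150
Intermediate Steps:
r(x) = 0
X(w, j) = (-18 + j)/(w + w/j)
X(21, -8) - (5 - 5)*(-2 + (r(-5) + 6)**2) = -8*(-18 - 8)/(21*(1 - 8)) - (5 - 5)*(-2 + (0 + 6)**2) = -8*1/21*(-26)/(-7) - 0*(-2 + 6**2) = -8*1/21*(-1/7)*(-26) - 0*(-2 + 36) = -208/147 - 0*34 = -208/147 - 1*0 = -208/147 + 0 = -208/147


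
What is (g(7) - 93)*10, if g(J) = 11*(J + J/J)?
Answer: -50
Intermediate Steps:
g(J) = 11 + 11*J (g(J) = 11*(J + 1) = 11*(1 + J) = 11 + 11*J)
(g(7) - 93)*10 = ((11 + 11*7) - 93)*10 = ((11 + 77) - 93)*10 = (88 - 93)*10 = -5*10 = -50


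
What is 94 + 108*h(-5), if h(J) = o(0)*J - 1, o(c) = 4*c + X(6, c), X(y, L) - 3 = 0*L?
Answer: -1634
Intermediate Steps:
X(y, L) = 3 (X(y, L) = 3 + 0*L = 3 + 0 = 3)
o(c) = 3 + 4*c (o(c) = 4*c + 3 = 3 + 4*c)
h(J) = -1 + 3*J (h(J) = (3 + 4*0)*J - 1 = (3 + 0)*J - 1 = 3*J - 1 = -1 + 3*J)
94 + 108*h(-5) = 94 + 108*(-1 + 3*(-5)) = 94 + 108*(-1 - 15) = 94 + 108*(-16) = 94 - 1728 = -1634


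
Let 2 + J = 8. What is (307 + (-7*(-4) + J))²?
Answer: 116281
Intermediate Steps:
J = 6 (J = -2 + 8 = 6)
(307 + (-7*(-4) + J))² = (307 + (-7*(-4) + 6))² = (307 + (28 + 6))² = (307 + 34)² = 341² = 116281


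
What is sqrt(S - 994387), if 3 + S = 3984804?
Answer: sqrt(2990414) ≈ 1729.3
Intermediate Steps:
S = 3984801 (S = -3 + 3984804 = 3984801)
sqrt(S - 994387) = sqrt(3984801 - 994387) = sqrt(2990414)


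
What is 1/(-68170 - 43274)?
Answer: -1/111444 ≈ -8.9731e-6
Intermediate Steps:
1/(-68170 - 43274) = 1/(-111444) = -1/111444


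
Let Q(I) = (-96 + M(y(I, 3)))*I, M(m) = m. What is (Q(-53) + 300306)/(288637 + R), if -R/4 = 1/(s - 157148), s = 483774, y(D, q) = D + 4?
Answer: 50298934183/47138174379 ≈ 1.0671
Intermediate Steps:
y(D, q) = 4 + D
R = -2/163313 (R = -4/(483774 - 157148) = -4/326626 = -4*1/326626 = -2/163313 ≈ -1.2246e-5)
Q(I) = I*(-92 + I) (Q(I) = (-96 + (4 + I))*I = (-92 + I)*I = I*(-92 + I))
(Q(-53) + 300306)/(288637 + R) = (-53*(-92 - 53) + 300306)/(288637 - 2/163313) = (-53*(-145) + 300306)/(47138174379/163313) = (7685 + 300306)*(163313/47138174379) = 307991*(163313/47138174379) = 50298934183/47138174379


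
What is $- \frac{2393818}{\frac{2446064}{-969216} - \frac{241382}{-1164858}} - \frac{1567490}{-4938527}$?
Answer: $\frac{601864936426545604558}{582433947630425} \approx 1.0334 \cdot 10^{6}$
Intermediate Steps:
$- \frac{2393818}{\frac{2446064}{-969216} - \frac{241382}{-1164858}} - \frac{1567490}{-4938527} = - \frac{2393818}{2446064 \left(- \frac{1}{969216}\right) - - \frac{120691}{582429}} - - \frac{1567490}{4938527} = - \frac{2393818}{- \frac{152879}{60576} + \frac{120691}{582429}} + \frac{1567490}{4938527} = - \frac{2393818}{- \frac{9081131675}{3920135456}} + \frac{1567490}{4938527} = \left(-2393818\right) \left(- \frac{3920135456}{9081131675}\right) + \frac{1567490}{4938527} = \frac{1340584402430144}{1297304525} + \frac{1567490}{4938527} = \frac{601864936426545604558}{582433947630425}$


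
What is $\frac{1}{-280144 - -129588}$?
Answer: $- \frac{1}{150556} \approx -6.642 \cdot 10^{-6}$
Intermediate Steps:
$\frac{1}{-280144 - -129588} = \frac{1}{-280144 + 129588} = \frac{1}{-150556} = - \frac{1}{150556}$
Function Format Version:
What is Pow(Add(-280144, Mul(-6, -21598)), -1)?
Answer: Rational(-1, 150556) ≈ -6.6420e-6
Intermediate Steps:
Pow(Add(-280144, Mul(-6, -21598)), -1) = Pow(Add(-280144, 129588), -1) = Pow(-150556, -1) = Rational(-1, 150556)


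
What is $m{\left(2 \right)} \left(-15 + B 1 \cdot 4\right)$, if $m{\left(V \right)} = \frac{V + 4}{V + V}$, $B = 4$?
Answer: $\frac{3}{2} \approx 1.5$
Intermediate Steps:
$m{\left(V \right)} = \frac{4 + V}{2 V}$
$m{\left(2 \right)} \left(-15 + B 1 \cdot 4\right) = \frac{4 + 2}{2 \cdot 2} \left(-15 + 4 \cdot 1 \cdot 4\right) = \frac{1}{2} \cdot \frac{1}{2} \cdot 6 \left(-15 + 4 \cdot 4\right) = \frac{3 \left(-15 + 16\right)}{2} = \frac{3}{2} \cdot 1 = \frac{3}{2}$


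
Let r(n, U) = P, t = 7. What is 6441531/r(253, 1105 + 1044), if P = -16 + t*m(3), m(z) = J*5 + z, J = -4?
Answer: -2147177/45 ≈ -47715.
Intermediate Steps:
m(z) = -20 + z (m(z) = -4*5 + z = -20 + z)
P = -135 (P = -16 + 7*(-20 + 3) = -16 + 7*(-17) = -16 - 119 = -135)
r(n, U) = -135
6441531/r(253, 1105 + 1044) = 6441531/(-135) = 6441531*(-1/135) = -2147177/45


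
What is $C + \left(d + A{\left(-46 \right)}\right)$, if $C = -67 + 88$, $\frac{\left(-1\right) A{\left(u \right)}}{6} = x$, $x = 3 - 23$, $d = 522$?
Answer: $663$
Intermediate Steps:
$x = -20$
$A{\left(u \right)} = 120$ ($A{\left(u \right)} = \left(-6\right) \left(-20\right) = 120$)
$C = 21$
$C + \left(d + A{\left(-46 \right)}\right) = 21 + \left(522 + 120\right) = 21 + 642 = 663$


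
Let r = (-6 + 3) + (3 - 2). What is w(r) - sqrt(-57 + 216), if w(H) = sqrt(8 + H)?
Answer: sqrt(6) - sqrt(159) ≈ -10.160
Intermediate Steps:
r = -2 (r = -3 + 1 = -2)
w(r) - sqrt(-57 + 216) = sqrt(8 - 2) - sqrt(-57 + 216) = sqrt(6) - sqrt(159)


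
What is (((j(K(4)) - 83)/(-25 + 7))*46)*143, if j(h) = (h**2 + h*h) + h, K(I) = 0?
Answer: 272987/9 ≈ 30332.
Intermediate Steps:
j(h) = h + 2*h**2 (j(h) = (h**2 + h**2) + h = 2*h**2 + h = h + 2*h**2)
(((j(K(4)) - 83)/(-25 + 7))*46)*143 = (((0*(1 + 2*0) - 83)/(-25 + 7))*46)*143 = (((0*(1 + 0) - 83)/(-18))*46)*143 = (((0*1 - 83)*(-1/18))*46)*143 = (((0 - 83)*(-1/18))*46)*143 = (-83*(-1/18)*46)*143 = ((83/18)*46)*143 = (1909/9)*143 = 272987/9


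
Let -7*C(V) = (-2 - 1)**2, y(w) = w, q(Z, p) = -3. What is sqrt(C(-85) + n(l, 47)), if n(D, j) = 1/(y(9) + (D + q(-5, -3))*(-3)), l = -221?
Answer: I*sqrt(29183574)/4767 ≈ 1.1332*I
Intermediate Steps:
n(D, j) = 1/(18 - 3*D) (n(D, j) = 1/(9 + (D - 3)*(-3)) = 1/(9 + (-3 + D)*(-3)) = 1/(9 + (9 - 3*D)) = 1/(18 - 3*D))
C(V) = -9/7 (C(V) = -(-2 - 1)**2/7 = -1/7*(-3)**2 = -1/7*9 = -9/7)
sqrt(C(-85) + n(l, 47)) = sqrt(-9/7 - 1/(-18 + 3*(-221))) = sqrt(-9/7 - 1/(-18 - 663)) = sqrt(-9/7 - 1/(-681)) = sqrt(-9/7 - 1*(-1/681)) = sqrt(-9/7 + 1/681) = sqrt(-6122/4767) = I*sqrt(29183574)/4767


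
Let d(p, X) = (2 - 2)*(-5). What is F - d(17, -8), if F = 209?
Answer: 209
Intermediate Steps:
d(p, X) = 0 (d(p, X) = 0*(-5) = 0)
F - d(17, -8) = 209 - 1*0 = 209 + 0 = 209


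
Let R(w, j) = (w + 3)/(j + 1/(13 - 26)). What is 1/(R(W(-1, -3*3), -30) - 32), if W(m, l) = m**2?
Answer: -391/12564 ≈ -0.031121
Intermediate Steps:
R(w, j) = (3 + w)/(-1/13 + j) (R(w, j) = (3 + w)/(j + 1/(-13)) = (3 + w)/(j - 1/13) = (3 + w)/(-1/13 + j))
1/(R(W(-1, -3*3), -30) - 32) = 1/(13*(3 + (-1)**2)/(-1 + 13*(-30)) - 32) = 1/(13*(3 + 1)/(-1 - 390) - 32) = 1/(13*4/(-391) - 32) = 1/(13*(-1/391)*4 - 32) = 1/(-52/391 - 32) = 1/(-12564/391) = -391/12564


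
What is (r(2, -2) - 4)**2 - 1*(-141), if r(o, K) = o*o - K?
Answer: 145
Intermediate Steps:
r(o, K) = o**2 - K
(r(2, -2) - 4)**2 - 1*(-141) = ((2**2 - 1*(-2)) - 4)**2 - 1*(-141) = ((4 + 2) - 4)**2 + 141 = (6 - 4)**2 + 141 = 2**2 + 141 = 4 + 141 = 145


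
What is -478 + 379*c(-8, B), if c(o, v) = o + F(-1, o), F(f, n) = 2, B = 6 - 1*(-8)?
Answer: -2752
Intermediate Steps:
B = 14 (B = 6 + 8 = 14)
c(o, v) = 2 + o (c(o, v) = o + 2 = 2 + o)
-478 + 379*c(-8, B) = -478 + 379*(2 - 8) = -478 + 379*(-6) = -478 - 2274 = -2752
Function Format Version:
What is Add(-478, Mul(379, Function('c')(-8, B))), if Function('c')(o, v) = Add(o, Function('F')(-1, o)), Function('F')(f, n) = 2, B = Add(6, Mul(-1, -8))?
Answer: -2752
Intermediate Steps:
B = 14 (B = Add(6, 8) = 14)
Function('c')(o, v) = Add(2, o) (Function('c')(o, v) = Add(o, 2) = Add(2, o))
Add(-478, Mul(379, Function('c')(-8, B))) = Add(-478, Mul(379, Add(2, -8))) = Add(-478, Mul(379, -6)) = Add(-478, -2274) = -2752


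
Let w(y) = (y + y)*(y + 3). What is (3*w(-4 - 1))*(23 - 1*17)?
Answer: 360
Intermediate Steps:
w(y) = 2*y*(3 + y) (w(y) = (2*y)*(3 + y) = 2*y*(3 + y))
(3*w(-4 - 1))*(23 - 1*17) = (3*(2*(-4 - 1)*(3 + (-4 - 1))))*(23 - 1*17) = (3*(2*(-5)*(3 - 5)))*(23 - 17) = (3*(2*(-5)*(-2)))*6 = (3*20)*6 = 60*6 = 360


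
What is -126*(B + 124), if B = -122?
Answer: -252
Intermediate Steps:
-126*(B + 124) = -126*(-122 + 124) = -126*2 = -252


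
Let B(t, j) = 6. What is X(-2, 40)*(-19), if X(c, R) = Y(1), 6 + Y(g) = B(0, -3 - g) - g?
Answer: 19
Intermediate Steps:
Y(g) = -g (Y(g) = -6 + (6 - g) = -g)
X(c, R) = -1 (X(c, R) = -1*1 = -1)
X(-2, 40)*(-19) = -1*(-19) = 19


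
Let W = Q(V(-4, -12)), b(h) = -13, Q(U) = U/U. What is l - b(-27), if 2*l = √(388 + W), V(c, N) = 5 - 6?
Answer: 13 + √389/2 ≈ 22.862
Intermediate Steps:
V(c, N) = -1
Q(U) = 1
W = 1
l = √389/2 (l = √(388 + 1)/2 = √389/2 ≈ 9.8615)
l - b(-27) = √389/2 - 1*(-13) = √389/2 + 13 = 13 + √389/2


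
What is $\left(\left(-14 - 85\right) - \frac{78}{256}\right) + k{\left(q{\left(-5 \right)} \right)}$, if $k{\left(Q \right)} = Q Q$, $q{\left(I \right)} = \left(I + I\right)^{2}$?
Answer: $\frac{1267289}{128} \approx 9900.7$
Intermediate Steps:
$q{\left(I \right)} = 4 I^{2}$ ($q{\left(I \right)} = \left(2 I\right)^{2} = 4 I^{2}$)
$k{\left(Q \right)} = Q^{2}$
$\left(\left(-14 - 85\right) - \frac{78}{256}\right) + k{\left(q{\left(-5 \right)} \right)} = \left(\left(-14 - 85\right) - \frac{78}{256}\right) + \left(4 \left(-5\right)^{2}\right)^{2} = \left(-99 - \frac{39}{128}\right) + \left(4 \cdot 25\right)^{2} = \left(-99 - \frac{39}{128}\right) + 100^{2} = - \frac{12711}{128} + 10000 = \frac{1267289}{128}$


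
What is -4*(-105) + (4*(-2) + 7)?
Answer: 419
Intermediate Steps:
-4*(-105) + (4*(-2) + 7) = 420 + (-8 + 7) = 420 - 1 = 419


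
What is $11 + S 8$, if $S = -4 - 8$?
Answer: $-85$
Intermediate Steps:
$S = -12$ ($S = -4 - 8 = -12$)
$11 + S 8 = 11 - 96 = -85$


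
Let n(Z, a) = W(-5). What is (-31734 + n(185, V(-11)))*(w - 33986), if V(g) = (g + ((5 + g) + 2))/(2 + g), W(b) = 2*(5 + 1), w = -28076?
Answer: 1968730764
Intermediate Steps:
W(b) = 12 (W(b) = 2*6 = 12)
V(g) = (7 + 2*g)/(2 + g) (V(g) = (g + (7 + g))/(2 + g) = (7 + 2*g)/(2 + g))
n(Z, a) = 12
(-31734 + n(185, V(-11)))*(w - 33986) = (-31734 + 12)*(-28076 - 33986) = -31722*(-62062) = 1968730764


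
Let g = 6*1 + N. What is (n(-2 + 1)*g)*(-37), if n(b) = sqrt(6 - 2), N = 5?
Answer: -814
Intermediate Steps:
n(b) = 2 (n(b) = sqrt(4) = 2)
g = 11 (g = 6*1 + 5 = 6 + 5 = 11)
(n(-2 + 1)*g)*(-37) = (2*11)*(-37) = 22*(-37) = -814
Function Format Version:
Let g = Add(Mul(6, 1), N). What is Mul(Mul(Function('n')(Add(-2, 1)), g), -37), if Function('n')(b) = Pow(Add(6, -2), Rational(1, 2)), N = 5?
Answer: -814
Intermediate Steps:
Function('n')(b) = 2 (Function('n')(b) = Pow(4, Rational(1, 2)) = 2)
g = 11 (g = Add(Mul(6, 1), 5) = Add(6, 5) = 11)
Mul(Mul(Function('n')(Add(-2, 1)), g), -37) = Mul(Mul(2, 11), -37) = Mul(22, -37) = -814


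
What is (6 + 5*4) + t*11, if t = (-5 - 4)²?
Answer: 917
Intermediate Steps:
t = 81 (t = (-9)² = 81)
(6 + 5*4) + t*11 = (6 + 5*4) + 81*11 = (6 + 20) + 891 = 26 + 891 = 917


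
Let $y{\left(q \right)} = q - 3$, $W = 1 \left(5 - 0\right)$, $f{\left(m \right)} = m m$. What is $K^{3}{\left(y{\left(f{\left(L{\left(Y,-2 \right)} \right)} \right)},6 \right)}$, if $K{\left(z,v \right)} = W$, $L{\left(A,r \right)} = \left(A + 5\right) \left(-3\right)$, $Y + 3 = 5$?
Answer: $125$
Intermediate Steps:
$Y = 2$ ($Y = -3 + 5 = 2$)
$L{\left(A,r \right)} = -15 - 3 A$ ($L{\left(A,r \right)} = \left(5 + A\right) \left(-3\right) = -15 - 3 A$)
$f{\left(m \right)} = m^{2}$
$W = 5$ ($W = 1 \left(5 + 0\right) = 1 \cdot 5 = 5$)
$y{\left(q \right)} = -3 + q$ ($y{\left(q \right)} = q - 3 = -3 + q$)
$K{\left(z,v \right)} = 5$
$K^{3}{\left(y{\left(f{\left(L{\left(Y,-2 \right)} \right)} \right)},6 \right)} = 5^{3} = 125$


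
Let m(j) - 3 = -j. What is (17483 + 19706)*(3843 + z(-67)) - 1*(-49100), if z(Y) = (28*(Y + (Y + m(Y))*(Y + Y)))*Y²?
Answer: -2192131774145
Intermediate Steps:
m(j) = 3 - j
z(Y) = 196*Y³ (z(Y) = (28*(Y + (Y + (3 - Y))*(Y + Y)))*Y² = (28*(Y + 3*(2*Y)))*Y² = (28*(Y + 6*Y))*Y² = (28*(7*Y))*Y² = (196*Y)*Y² = 196*Y³)
(17483 + 19706)*(3843 + z(-67)) - 1*(-49100) = (17483 + 19706)*(3843 + 196*(-67)³) - 1*(-49100) = 37189*(3843 + 196*(-300763)) + 49100 = 37189*(3843 - 58949548) + 49100 = 37189*(-58945705) + 49100 = -2192131823245 + 49100 = -2192131774145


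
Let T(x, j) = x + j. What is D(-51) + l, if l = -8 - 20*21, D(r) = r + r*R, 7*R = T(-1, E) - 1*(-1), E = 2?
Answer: -3455/7 ≈ -493.57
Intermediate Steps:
T(x, j) = j + x
R = 2/7 (R = ((2 - 1) - 1*(-1))/7 = (1 + 1)/7 = (1/7)*2 = 2/7 ≈ 0.28571)
D(r) = 9*r/7 (D(r) = r + r*(2/7) = r + 2*r/7 = 9*r/7)
l = -428 (l = -8 - 420 = -428)
D(-51) + l = (9/7)*(-51) - 428 = -459/7 - 428 = -3455/7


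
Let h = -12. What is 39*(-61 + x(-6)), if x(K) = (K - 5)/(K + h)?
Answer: -14131/6 ≈ -2355.2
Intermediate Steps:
x(K) = (-5 + K)/(-12 + K) (x(K) = (K - 5)/(K - 12) = (-5 + K)/(-12 + K))
39*(-61 + x(-6)) = 39*(-61 + (-5 - 6)/(-12 - 6)) = 39*(-61 - 11/(-18)) = 39*(-61 - 1/18*(-11)) = 39*(-61 + 11/18) = 39*(-1087/18) = -14131/6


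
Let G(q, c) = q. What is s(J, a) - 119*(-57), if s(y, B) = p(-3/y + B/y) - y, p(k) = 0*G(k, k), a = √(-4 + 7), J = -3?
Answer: 6786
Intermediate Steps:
a = √3 ≈ 1.7320
p(k) = 0 (p(k) = 0*k = 0)
s(y, B) = -y (s(y, B) = 0 - y = -y)
s(J, a) - 119*(-57) = -1*(-3) - 119*(-57) = 3 + 6783 = 6786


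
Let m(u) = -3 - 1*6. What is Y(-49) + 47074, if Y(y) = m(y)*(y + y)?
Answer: 47956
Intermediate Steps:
m(u) = -9 (m(u) = -3 - 6 = -9)
Y(y) = -18*y (Y(y) = -9*(y + y) = -18*y)
Y(-49) + 47074 = -18*(-49) + 47074 = 882 + 47074 = 47956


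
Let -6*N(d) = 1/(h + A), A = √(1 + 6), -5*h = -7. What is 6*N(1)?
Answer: 5/18 - 25*√7/126 ≈ -0.24717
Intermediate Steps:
h = 7/5 (h = -⅕*(-7) = 7/5 ≈ 1.4000)
A = √7 ≈ 2.6458
N(d) = -1/(6*(7/5 + √7))
6*N(1) = 6*(5/108 - 25*√7/756) = 5/18 - 25*√7/126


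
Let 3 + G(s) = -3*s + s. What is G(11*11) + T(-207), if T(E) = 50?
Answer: -195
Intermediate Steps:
G(s) = -3 - 2*s (G(s) = -3 + (-3*s + s) = -3 - 2*s)
G(11*11) + T(-207) = (-3 - 22*11) + 50 = (-3 - 2*121) + 50 = (-3 - 242) + 50 = -245 + 50 = -195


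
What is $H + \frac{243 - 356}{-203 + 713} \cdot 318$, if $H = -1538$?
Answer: $- \frac{136719}{85} \approx -1608.5$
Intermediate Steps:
$H + \frac{243 - 356}{-203 + 713} \cdot 318 = -1538 + \frac{243 - 356}{-203 + 713} \cdot 318 = -1538 + - \frac{113}{510} \cdot 318 = -1538 + \left(-113\right) \frac{1}{510} \cdot 318 = -1538 - \frac{5989}{85} = - \frac{136719}{85}$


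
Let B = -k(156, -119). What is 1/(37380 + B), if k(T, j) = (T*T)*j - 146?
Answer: 1/2933510 ≈ 3.4089e-7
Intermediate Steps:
k(T, j) = -146 + j*T² (k(T, j) = T²*j - 146 = j*T² - 146 = -146 + j*T²)
B = 2896130 (B = -(-146 - 119*156²) = -(-146 - 119*24336) = -(-146 - 2895984) = -1*(-2896130) = 2896130)
1/(37380 + B) = 1/(37380 + 2896130) = 1/2933510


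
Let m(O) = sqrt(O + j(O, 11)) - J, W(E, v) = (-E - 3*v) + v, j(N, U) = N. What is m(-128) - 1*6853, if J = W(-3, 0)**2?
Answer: -6862 + 16*I ≈ -6862.0 + 16.0*I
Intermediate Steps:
W(E, v) = -E - 2*v
J = 9 (J = (-1*(-3) - 2*0)**2 = (3 + 0)**2 = 3**2 = 9)
m(O) = -9 + sqrt(2)*sqrt(O) (m(O) = sqrt(O + O) - 1*9 = sqrt(2*O) - 9 = sqrt(2)*sqrt(O) - 9 = -9 + sqrt(2)*sqrt(O))
m(-128) - 1*6853 = (-9 + sqrt(2)*sqrt(-128)) - 1*6853 = (-9 + sqrt(2)*(8*I*sqrt(2))) - 6853 = (-9 + 16*I) - 6853 = -6862 + 16*I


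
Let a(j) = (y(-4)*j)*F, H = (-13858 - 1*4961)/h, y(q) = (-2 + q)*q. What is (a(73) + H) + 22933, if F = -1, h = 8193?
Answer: 57839038/2731 ≈ 21179.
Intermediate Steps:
y(q) = q*(-2 + q)
H = -6273/2731 (H = (-13858 - 1*4961)/8193 = (-13858 - 4961)*(1/8193) = -18819*1/8193 = -6273/2731 ≈ -2.2970)
a(j) = -24*j (a(j) = ((-4*(-2 - 4))*j)*(-1) = ((-4*(-6))*j)*(-1) = (24*j)*(-1) = -24*j)
(a(73) + H) + 22933 = (-24*73 - 6273/2731) + 22933 = (-1752 - 6273/2731) + 22933 = -4790985/2731 + 22933 = 57839038/2731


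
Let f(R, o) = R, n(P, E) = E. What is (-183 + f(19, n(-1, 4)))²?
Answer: 26896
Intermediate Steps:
(-183 + f(19, n(-1, 4)))² = (-183 + 19)² = (-164)² = 26896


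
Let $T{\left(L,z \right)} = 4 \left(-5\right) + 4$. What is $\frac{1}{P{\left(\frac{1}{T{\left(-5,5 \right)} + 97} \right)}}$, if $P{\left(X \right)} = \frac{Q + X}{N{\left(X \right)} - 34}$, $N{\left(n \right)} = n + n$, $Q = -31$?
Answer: $\frac{1376}{1255} \approx 1.0964$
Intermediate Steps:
$T{\left(L,z \right)} = -16$ ($T{\left(L,z \right)} = -20 + 4 = -16$)
$N{\left(n \right)} = 2 n$
$P{\left(X \right)} = \frac{-31 + X}{-34 + 2 X}$ ($P{\left(X \right)} = \frac{-31 + X}{2 X - 34} = \frac{-31 + X}{-34 + 2 X}$)
$\frac{1}{P{\left(\frac{1}{T{\left(-5,5 \right)} + 97} \right)}} = \frac{1}{\frac{1}{2} \frac{1}{-17 + \frac{1}{-16 + 97}} \left(-31 + \frac{1}{-16 + 97}\right)} = \frac{1}{\frac{1}{2} \frac{1}{-17 + \frac{1}{81}} \left(-31 + \frac{1}{81}\right)} = \frac{1}{\frac{1}{2} \frac{1}{- \frac{1376}{81}} \left(- \frac{2510}{81}\right)} = \frac{1}{\frac{1}{2} \left(- \frac{81}{1376}\right) \left(- \frac{2510}{81}\right)} = \frac{1}{\frac{1255}{1376}} = \frac{1376}{1255}$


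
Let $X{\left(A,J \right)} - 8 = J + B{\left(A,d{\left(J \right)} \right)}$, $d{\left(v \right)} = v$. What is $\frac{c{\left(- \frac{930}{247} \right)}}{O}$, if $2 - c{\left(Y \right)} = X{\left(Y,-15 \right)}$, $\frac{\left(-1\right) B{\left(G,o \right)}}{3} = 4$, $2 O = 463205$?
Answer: $\frac{42}{463205} \approx 9.0673 \cdot 10^{-5}$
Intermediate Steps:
$O = \frac{463205}{2}$ ($O = \frac{1}{2} \cdot 463205 = \frac{463205}{2} \approx 2.316 \cdot 10^{5}$)
$B{\left(G,o \right)} = -12$ ($B{\left(G,o \right)} = \left(-3\right) 4 = -12$)
$X{\left(A,J \right)} = -4 + J$ ($X{\left(A,J \right)} = 8 + \left(J - 12\right) = 8 + \left(-12 + J\right) = -4 + J$)
$c{\left(Y \right)} = 21$ ($c{\left(Y \right)} = 2 - \left(-4 - 15\right) = 2 - -19 = 2 + 19 = 21$)
$\frac{c{\left(- \frac{930}{247} \right)}}{O} = \frac{21}{\frac{463205}{2}} = 21 \cdot \frac{2}{463205} = \frac{42}{463205}$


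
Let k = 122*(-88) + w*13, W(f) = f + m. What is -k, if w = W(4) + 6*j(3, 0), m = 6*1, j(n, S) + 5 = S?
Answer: 10996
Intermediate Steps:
j(n, S) = -5 + S
m = 6
W(f) = 6 + f (W(f) = f + 6 = 6 + f)
w = -20 (w = (6 + 4) + 6*(-5 + 0) = 10 + 6*(-5) = 10 - 30 = -20)
k = -10996 (k = 122*(-88) - 20*13 = -10736 - 260 = -10996)
-k = -1*(-10996) = 10996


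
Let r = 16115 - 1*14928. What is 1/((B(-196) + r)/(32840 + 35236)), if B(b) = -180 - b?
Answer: 22692/401 ≈ 56.589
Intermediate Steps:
r = 1187 (r = 16115 - 14928 = 1187)
1/((B(-196) + r)/(32840 + 35236)) = 1/(((-180 - 1*(-196)) + 1187)/(32840 + 35236)) = 1/(((-180 + 196) + 1187)/68076) = 1/((16 + 1187)*(1/68076)) = 1/(1203*(1/68076)) = 1/(401/22692) = 22692/401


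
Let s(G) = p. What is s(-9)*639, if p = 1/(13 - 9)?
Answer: 639/4 ≈ 159.75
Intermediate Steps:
p = ¼ (p = 1/4 = ¼ ≈ 0.25000)
s(G) = ¼
s(-9)*639 = (¼)*639 = 639/4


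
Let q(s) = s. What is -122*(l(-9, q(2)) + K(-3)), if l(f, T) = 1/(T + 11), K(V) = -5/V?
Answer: -8296/39 ≈ -212.72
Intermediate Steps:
l(f, T) = 1/(11 + T)
-122*(l(-9, q(2)) + K(-3)) = -122*(1/(11 + 2) - 5/(-3)) = -122*(1/13 - 5*(-⅓)) = -122*(1/13 + 5/3) = -122*68/39 = -8296/39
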